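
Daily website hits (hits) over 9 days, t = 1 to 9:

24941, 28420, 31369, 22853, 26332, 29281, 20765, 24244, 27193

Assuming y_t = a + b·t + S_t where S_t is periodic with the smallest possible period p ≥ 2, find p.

First differences y_{t+1} − y_t: 3479, 2949, -8516, 3479, 2949, -8516, 3479, 2949, …
The difference pattern repeats every 3 terms and not for any smaller step, so p = 3.

3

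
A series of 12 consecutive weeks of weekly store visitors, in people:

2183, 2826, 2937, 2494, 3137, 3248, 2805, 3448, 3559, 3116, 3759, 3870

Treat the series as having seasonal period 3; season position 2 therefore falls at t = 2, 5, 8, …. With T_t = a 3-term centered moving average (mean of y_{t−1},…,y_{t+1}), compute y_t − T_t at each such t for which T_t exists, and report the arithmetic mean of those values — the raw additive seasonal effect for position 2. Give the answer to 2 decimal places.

Season position 2 occurs at t = 2, 5, 8, 11 (where T_t is defined).
t=2: T_2 = 2648.6667; y_2 − T_2 = 2826 − 2648.6667 = 177.3333
t=5: T_5 = 2959.6667; y_5 − T_5 = 3137 − 2959.6667 = 177.3333
t=8: T_8 = 3270.6667; y_8 − T_8 = 3448 − 3270.6667 = 177.3333
t=11: T_11 = 3581.6667; y_11 − T_11 = 3759 − 3581.6667 = 177.3333
Mean deviation: (177.3333 + 177.3333 + 177.3333 + 177.3333) / 4 = 177.33

177.33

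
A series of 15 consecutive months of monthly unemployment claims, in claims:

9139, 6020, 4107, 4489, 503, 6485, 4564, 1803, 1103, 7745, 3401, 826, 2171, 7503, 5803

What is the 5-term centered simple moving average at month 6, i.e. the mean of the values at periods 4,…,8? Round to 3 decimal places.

3568.800

Sum of periods 4–8: 4489 + 503 + 6485 + 4564 + 1803 = 17844
Divide by 5: 17844 / 5 = 3568.800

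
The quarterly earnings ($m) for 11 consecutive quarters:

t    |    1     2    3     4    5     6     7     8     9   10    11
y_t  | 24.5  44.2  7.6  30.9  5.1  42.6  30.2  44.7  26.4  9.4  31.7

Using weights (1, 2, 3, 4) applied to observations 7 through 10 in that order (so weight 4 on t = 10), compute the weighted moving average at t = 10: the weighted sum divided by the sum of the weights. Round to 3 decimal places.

Weighted sum: 1·30.2 + 2·44.7 + 3·26.4 + 4·9.4 = 30.2 + 89.4 + 79.2 + 37.6 = 236.4
Weight total: 1 + 2 + 3 + 4 = 10
WMA = 236.4 / 10 = 23.640

23.640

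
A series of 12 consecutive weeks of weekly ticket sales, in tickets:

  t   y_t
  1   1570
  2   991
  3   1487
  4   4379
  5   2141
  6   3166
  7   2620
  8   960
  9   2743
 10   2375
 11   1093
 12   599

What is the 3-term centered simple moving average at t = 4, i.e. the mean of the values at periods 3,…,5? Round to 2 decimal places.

2669.00

Sum of periods 3–5: 1487 + 4379 + 2141 = 8007
Divide by 3: 8007 / 3 = 2669.00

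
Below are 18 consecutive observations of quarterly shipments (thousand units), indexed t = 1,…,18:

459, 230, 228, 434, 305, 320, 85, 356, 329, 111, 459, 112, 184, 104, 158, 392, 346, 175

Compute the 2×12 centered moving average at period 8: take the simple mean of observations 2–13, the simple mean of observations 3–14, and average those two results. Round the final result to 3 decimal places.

257.500

Sum over 2–13: 230 + 228 + 434 + 305 + 320 + 85 + 356 + 329 + 111 + 459 + 112 + 184 = 3153
Sum over 3–14: 228 + 434 + 305 + 320 + 85 + 356 + 329 + 111 + 459 + 112 + 184 + 104 = 3027
CMA at t=8 = (3153 + 3027) / (2·12) = 6180 / 24 = 257.500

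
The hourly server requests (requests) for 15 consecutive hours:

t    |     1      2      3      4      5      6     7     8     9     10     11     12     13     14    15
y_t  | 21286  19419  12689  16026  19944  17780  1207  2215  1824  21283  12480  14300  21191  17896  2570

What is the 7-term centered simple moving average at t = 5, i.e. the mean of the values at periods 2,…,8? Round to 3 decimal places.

12754.286

Sum of periods 2–8: 19419 + 12689 + 16026 + 19944 + 17780 + 1207 + 2215 = 89280
Divide by 7: 89280 / 7 = 12754.286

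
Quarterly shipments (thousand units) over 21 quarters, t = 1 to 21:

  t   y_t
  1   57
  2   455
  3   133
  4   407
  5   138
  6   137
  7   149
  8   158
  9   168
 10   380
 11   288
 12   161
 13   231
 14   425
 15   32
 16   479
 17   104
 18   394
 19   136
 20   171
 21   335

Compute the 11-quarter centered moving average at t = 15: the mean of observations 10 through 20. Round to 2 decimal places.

Sum of periods 10–20: 380 + 288 + 161 + 231 + 425 + 32 + 479 + 104 + 394 + 136 + 171 = 2801
Divide by 11: 2801 / 11 = 254.64

254.64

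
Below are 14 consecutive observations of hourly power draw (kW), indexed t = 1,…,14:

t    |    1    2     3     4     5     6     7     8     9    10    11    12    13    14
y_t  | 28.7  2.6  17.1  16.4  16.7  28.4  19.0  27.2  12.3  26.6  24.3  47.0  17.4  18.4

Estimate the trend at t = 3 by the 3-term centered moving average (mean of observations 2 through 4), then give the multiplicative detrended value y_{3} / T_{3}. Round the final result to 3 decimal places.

Trend T_3 = (2.6 + 17.1 + 16.4) / 3 = 36.1/3 = 12.03333
Ratio to trend: 17.1 / 12.03333 = 1.421

1.421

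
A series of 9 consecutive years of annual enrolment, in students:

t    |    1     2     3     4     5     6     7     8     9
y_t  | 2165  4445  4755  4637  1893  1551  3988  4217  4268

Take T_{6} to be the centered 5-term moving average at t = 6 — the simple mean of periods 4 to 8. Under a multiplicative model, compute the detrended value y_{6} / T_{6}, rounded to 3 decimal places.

0.476

Trend T_6 = (4637 + 1893 + 1551 + 3988 + 4217) / 5 = 16286/5 = 3257.20000
Ratio to trend: 1551 / 3257.20000 = 0.476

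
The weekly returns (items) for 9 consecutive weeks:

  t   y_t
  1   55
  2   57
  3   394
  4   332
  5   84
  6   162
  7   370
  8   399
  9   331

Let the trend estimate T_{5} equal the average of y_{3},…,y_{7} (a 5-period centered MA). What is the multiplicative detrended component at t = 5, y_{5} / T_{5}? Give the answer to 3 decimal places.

0.313

Trend T_5 = (394 + 332 + 84 + 162 + 370) / 5 = 1342/5 = 268.40000
Ratio to trend: 84 / 268.40000 = 0.313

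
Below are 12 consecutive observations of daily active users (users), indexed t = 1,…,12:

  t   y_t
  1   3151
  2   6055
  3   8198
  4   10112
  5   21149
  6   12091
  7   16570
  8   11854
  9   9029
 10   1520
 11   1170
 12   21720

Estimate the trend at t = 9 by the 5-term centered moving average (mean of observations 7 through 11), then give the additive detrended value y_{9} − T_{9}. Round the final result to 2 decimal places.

1000.40

Trend T_9 = (16570 + 11854 + 9029 + 1520 + 1170) / 5 = 40143/5 = 8028.6000
Detrended value: 9029 − 8028.6000 = 1000.40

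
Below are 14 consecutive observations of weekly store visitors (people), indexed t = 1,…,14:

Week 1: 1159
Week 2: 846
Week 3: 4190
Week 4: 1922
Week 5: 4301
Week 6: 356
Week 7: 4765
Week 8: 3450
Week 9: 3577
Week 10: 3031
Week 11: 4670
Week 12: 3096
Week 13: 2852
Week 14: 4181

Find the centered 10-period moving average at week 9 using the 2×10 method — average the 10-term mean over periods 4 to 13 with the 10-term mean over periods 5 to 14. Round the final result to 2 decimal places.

Sum over 4–13: 1922 + 4301 + 356 + 4765 + 3450 + 3577 + 3031 + 4670 + 3096 + 2852 = 32020
Sum over 5–14: 4301 + 356 + 4765 + 3450 + 3577 + 3031 + 4670 + 3096 + 2852 + 4181 = 34279
CMA at t=9 = (32020 + 34279) / (2·10) = 66299 / 20 = 3314.95

3314.95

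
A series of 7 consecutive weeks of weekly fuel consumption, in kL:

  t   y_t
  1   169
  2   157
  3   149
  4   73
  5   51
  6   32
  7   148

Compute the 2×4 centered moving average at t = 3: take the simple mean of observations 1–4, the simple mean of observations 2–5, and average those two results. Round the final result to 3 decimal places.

Sum over 1–4: 169 + 157 + 149 + 73 = 548
Sum over 2–5: 157 + 149 + 73 + 51 = 430
CMA at t=3 = (548 + 430) / (2·4) = 978 / 8 = 122.250

122.250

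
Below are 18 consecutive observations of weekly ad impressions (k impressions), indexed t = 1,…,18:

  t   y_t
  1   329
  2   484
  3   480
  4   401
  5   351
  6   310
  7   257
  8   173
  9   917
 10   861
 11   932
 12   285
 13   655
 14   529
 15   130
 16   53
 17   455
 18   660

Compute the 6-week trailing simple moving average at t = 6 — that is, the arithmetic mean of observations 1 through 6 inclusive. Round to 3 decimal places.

392.500

Sum of periods 1–6: 329 + 484 + 480 + 401 + 351 + 310 = 2355
Divide by 6: 2355 / 6 = 392.500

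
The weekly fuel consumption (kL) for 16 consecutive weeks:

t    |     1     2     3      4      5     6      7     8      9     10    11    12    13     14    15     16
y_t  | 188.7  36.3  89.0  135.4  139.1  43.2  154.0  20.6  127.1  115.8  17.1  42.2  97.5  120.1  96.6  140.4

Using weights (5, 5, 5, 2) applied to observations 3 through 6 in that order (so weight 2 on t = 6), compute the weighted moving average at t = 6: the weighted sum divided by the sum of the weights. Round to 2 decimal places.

111.99

Weighted sum: 5·89.0 + 5·135.4 + 5·139.1 + 2·43.2 = 445.0 + 677.0 + 695.5 + 86.4 = 1903.9
Weight total: 5 + 5 + 5 + 2 = 17
WMA = 1903.9 / 17 = 111.99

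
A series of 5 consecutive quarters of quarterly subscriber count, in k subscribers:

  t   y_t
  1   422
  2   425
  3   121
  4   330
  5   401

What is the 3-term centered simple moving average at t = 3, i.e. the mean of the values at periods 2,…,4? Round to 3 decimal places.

Sum of periods 2–4: 425 + 121 + 330 = 876
Divide by 3: 876 / 3 = 292.000

292.000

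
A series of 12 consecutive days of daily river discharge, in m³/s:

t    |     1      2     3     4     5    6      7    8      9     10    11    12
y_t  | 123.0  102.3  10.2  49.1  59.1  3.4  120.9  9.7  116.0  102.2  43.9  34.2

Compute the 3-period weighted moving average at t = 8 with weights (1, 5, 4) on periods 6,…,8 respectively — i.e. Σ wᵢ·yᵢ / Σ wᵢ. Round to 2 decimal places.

64.67

Weighted sum: 1·3.4 + 5·120.9 + 4·9.7 = 3.4 + 604.5 + 38.8 = 646.7
Weight total: 1 + 5 + 4 = 10
WMA = 646.7 / 10 = 64.67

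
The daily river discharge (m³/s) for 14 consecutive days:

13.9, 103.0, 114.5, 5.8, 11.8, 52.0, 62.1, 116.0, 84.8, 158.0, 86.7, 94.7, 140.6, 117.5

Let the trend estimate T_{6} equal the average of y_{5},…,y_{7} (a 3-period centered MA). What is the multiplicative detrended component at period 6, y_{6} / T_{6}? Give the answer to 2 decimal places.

1.24

Trend T_6 = (11.8 + 52.0 + 62.1) / 3 = 125.9/3 = 41.9667
Ratio to trend: 52.0 / 41.9667 = 1.24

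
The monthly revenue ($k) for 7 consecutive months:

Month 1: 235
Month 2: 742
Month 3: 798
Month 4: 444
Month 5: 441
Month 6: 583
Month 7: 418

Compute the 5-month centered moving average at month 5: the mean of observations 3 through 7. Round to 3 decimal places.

536.800

Sum of periods 3–7: 798 + 444 + 441 + 583 + 418 = 2684
Divide by 5: 2684 / 5 = 536.800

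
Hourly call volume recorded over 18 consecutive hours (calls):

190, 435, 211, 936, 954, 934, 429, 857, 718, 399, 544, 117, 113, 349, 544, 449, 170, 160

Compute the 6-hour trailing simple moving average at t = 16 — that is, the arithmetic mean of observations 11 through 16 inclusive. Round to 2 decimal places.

352.67

Sum of periods 11–16: 544 + 117 + 113 + 349 + 544 + 449 = 2116
Divide by 6: 2116 / 6 = 352.67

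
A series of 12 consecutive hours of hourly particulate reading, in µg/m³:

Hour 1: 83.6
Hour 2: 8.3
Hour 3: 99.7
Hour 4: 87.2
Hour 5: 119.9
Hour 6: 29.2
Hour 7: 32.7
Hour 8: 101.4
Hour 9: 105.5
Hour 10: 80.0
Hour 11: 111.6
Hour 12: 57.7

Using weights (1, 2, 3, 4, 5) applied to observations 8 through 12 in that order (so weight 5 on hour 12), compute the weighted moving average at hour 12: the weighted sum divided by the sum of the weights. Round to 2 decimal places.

Weighted sum: 1·101.4 + 2·105.5 + 3·80.0 + 4·111.6 + 5·57.7 = 101.4 + 211.0 + 240.0 + 446.4 + 288.5 = 1287.3
Weight total: 1 + 2 + 3 + 4 + 5 = 15
WMA = 1287.3 / 15 = 85.82

85.82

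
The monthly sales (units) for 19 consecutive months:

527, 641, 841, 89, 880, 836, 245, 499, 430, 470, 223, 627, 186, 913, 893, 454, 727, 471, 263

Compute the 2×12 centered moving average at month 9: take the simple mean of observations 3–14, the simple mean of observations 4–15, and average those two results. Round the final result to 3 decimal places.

Sum over 3–14: 841 + 89 + 880 + 836 + 245 + 499 + 430 + 470 + 223 + 627 + 186 + 913 = 6239
Sum over 4–15: 89 + 880 + 836 + 245 + 499 + 430 + 470 + 223 + 627 + 186 + 913 + 893 = 6291
CMA at t=9 = (6239 + 6291) / (2·12) = 12530 / 24 = 522.083

522.083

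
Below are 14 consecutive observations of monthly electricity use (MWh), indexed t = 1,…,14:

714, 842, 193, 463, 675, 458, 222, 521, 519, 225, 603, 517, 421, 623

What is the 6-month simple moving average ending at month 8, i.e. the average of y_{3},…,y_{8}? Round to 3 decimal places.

422.000

Sum of periods 3–8: 193 + 463 + 675 + 458 + 222 + 521 = 2532
Divide by 6: 2532 / 6 = 422.000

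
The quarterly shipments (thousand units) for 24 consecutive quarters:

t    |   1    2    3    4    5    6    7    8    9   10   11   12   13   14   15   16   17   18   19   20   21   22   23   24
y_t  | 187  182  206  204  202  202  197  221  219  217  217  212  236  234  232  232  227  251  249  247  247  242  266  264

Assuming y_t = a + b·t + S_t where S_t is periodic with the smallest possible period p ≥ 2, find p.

First differences y_{t+1} − y_t: -5, 24, -2, -2, 0, -5, 24, -2, -2, 0, -5, 24, …
The difference pattern repeats every 5 terms and not for any smaller step, so p = 5.

5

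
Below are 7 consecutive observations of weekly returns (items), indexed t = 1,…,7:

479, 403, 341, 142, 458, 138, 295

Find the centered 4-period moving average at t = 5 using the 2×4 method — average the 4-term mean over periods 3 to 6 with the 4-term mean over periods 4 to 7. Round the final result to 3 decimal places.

264.000

Sum over 3–6: 341 + 142 + 458 + 138 = 1079
Sum over 4–7: 142 + 458 + 138 + 295 = 1033
CMA at t=5 = (1079 + 1033) / (2·4) = 2112 / 8 = 264.000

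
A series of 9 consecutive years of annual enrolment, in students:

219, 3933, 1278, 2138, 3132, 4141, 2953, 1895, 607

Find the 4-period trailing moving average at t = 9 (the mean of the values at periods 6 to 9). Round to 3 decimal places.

2399.000

Sum of periods 6–9: 4141 + 2953 + 1895 + 607 = 9596
Divide by 4: 9596 / 4 = 2399.000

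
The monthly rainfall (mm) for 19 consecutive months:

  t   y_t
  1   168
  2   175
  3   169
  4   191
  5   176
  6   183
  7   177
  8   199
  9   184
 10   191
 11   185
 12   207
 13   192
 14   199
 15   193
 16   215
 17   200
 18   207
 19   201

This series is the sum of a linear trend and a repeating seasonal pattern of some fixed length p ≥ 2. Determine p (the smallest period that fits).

4

First differences y_{t+1} − y_t: 7, -6, 22, -15, 7, -6, 22, -15, 7, -6, …
The difference pattern repeats every 4 terms and not for any smaller step, so p = 4.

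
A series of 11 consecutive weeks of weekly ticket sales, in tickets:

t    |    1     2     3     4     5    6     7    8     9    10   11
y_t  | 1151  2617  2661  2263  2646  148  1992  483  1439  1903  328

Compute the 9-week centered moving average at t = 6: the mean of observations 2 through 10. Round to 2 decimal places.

Sum of periods 2–10: 2617 + 2661 + 2263 + 2646 + 148 + 1992 + 483 + 1439 + 1903 = 16152
Divide by 9: 16152 / 9 = 1794.67

1794.67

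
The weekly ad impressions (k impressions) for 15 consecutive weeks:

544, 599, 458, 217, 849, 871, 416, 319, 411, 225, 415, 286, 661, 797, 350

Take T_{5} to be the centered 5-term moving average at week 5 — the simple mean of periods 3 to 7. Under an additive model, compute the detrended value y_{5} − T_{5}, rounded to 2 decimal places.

Trend T_5 = (458 + 217 + 849 + 871 + 416) / 5 = 2811/5 = 562.2000
Detrended value: 849 − 562.2000 = 286.80

286.80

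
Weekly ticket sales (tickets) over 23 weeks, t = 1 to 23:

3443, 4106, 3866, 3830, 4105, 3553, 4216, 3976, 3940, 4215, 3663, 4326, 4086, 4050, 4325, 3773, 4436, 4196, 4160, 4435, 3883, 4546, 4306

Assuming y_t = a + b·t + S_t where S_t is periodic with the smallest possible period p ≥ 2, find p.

First differences y_{t+1} − y_t: 663, -240, -36, 275, -552, 663, -240, -36, 275, -552, 663, -240, …
The difference pattern repeats every 5 terms and not for any smaller step, so p = 5.

5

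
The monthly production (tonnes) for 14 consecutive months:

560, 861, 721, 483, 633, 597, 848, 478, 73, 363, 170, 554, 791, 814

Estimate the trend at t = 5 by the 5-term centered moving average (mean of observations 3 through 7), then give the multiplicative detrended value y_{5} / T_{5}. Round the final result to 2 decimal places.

Trend T_5 = (721 + 483 + 633 + 597 + 848) / 5 = 3282/5 = 656.4000
Ratio to trend: 633 / 656.4000 = 0.96

0.96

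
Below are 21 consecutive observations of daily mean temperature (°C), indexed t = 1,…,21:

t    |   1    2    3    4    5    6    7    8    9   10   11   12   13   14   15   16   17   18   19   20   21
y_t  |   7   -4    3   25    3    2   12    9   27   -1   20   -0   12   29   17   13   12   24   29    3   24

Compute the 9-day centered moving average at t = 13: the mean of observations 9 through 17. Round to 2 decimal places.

14.33

Sum of periods 9–17: 27 + (-1) + 20 + (-0) + 12 + 29 + 17 + 13 + 12 = 129
Divide by 9: 129 / 9 = 14.33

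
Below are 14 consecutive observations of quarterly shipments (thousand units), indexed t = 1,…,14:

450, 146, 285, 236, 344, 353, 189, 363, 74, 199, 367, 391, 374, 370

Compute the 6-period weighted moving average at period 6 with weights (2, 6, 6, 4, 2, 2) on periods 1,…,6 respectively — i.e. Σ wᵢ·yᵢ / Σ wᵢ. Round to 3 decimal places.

264.727

Weighted sum: 2·450 + 6·146 + 6·285 + 4·236 + 2·344 + 2·353 = 900 + 876 + 1710 + 944 + 688 + 706 = 5824
Weight total: 2 + 6 + 6 + 4 + 2 + 2 = 22
WMA = 5824 / 22 = 264.727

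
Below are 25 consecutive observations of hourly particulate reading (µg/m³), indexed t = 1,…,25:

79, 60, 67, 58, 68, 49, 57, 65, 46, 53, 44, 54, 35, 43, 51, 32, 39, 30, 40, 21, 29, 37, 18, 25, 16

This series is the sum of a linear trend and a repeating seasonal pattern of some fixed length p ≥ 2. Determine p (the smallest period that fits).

First differences y_{t+1} − y_t: -19, 7, -9, 10, -19, 8, 8, -19, 7, -9, 10, -19, 8, 8, -19, 7, …
The difference pattern repeats every 7 terms and not for any smaller step, so p = 7.

7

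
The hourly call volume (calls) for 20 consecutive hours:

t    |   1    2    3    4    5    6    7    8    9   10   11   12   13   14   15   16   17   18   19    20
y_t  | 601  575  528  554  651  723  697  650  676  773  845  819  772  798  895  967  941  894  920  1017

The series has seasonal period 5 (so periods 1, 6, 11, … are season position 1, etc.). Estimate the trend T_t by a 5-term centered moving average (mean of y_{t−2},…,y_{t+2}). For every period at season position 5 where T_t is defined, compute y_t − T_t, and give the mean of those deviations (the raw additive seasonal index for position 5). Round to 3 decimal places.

20.400

Season position 5 occurs at t = 5, 10, 15 (where T_t is defined).
t=5: T_5 = 630.60000; y_5 − T_5 = 651 − 630.60000 = 20.40000
t=10: T_10 = 752.60000; y_10 − T_10 = 773 − 752.60000 = 20.40000
t=15: T_15 = 874.60000; y_15 − T_15 = 895 − 874.60000 = 20.40000
Mean deviation: (20.40000 + 20.40000 + 20.40000) / 3 = 20.400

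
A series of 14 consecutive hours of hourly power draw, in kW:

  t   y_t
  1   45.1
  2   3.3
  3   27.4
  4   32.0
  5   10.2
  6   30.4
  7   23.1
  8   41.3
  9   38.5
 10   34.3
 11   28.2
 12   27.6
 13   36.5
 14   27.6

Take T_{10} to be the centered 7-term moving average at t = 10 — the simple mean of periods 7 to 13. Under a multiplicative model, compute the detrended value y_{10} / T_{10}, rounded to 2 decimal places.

Trend T_10 = (23.1 + 41.3 + 38.5 + 34.3 + 28.2 + 27.6 + 36.5) / 7 = 229.5/7 = 32.7857
Ratio to trend: 34.3 / 32.7857 = 1.05

1.05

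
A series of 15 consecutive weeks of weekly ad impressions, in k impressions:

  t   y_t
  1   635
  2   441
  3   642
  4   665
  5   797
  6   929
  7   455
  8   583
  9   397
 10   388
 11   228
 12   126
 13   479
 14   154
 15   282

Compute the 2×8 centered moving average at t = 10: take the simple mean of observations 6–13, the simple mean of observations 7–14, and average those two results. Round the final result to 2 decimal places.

Sum over 6–13: 929 + 455 + 583 + 397 + 388 + 228 + 126 + 479 = 3585
Sum over 7–14: 455 + 583 + 397 + 388 + 228 + 126 + 479 + 154 = 2810
CMA at t=10 = (3585 + 2810) / (2·8) = 6395 / 16 = 399.69

399.69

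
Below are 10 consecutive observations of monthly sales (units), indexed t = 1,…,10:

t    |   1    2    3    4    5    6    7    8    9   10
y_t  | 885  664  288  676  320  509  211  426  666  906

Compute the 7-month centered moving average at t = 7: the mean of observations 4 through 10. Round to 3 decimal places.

530.571

Sum of periods 4–10: 676 + 320 + 509 + 211 + 426 + 666 + 906 = 3714
Divide by 7: 3714 / 7 = 530.571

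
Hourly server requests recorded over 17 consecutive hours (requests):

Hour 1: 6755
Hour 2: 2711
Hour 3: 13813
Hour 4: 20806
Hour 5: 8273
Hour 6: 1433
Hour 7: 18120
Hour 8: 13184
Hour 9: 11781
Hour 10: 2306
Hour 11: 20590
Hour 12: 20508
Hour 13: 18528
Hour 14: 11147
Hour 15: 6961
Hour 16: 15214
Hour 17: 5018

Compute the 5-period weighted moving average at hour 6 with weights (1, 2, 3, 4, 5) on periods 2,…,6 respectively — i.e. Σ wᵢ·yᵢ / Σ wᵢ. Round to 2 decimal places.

8867.47

Weighted sum: 1·2711 + 2·13813 + 3·20806 + 4·8273 + 5·1433 = 2711 + 27626 + 62418 + 33092 + 7165 = 133012
Weight total: 1 + 2 + 3 + 4 + 5 = 15
WMA = 133012 / 15 = 8867.47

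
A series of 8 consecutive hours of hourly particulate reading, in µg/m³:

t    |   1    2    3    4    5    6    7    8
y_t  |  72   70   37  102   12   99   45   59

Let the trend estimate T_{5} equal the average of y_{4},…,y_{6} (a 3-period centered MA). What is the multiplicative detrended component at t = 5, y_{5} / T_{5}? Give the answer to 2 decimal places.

0.17

Trend T_5 = (102 + 12 + 99) / 3 = 213/3 = 71.0000
Ratio to trend: 12 / 71.0000 = 0.17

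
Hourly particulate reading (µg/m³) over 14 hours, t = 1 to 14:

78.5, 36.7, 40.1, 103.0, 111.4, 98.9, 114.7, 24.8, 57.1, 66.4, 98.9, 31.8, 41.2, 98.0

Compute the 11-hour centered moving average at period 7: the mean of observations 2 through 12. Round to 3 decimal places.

71.255

Sum of periods 2–12: 36.7 + 40.1 + 103.0 + 111.4 + 98.9 + 114.7 + 24.8 + 57.1 + 66.4 + 98.9 + 31.8 = 783.8
Divide by 11: 783.8 / 11 = 71.255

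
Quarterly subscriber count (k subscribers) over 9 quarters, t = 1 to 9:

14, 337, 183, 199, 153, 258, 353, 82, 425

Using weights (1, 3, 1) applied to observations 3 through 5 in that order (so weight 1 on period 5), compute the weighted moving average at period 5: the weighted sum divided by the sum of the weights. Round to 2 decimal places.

Weighted sum: 1·183 + 3·199 + 1·153 = 183 + 597 + 153 = 933
Weight total: 1 + 3 + 1 = 5
WMA = 933 / 5 = 186.60

186.60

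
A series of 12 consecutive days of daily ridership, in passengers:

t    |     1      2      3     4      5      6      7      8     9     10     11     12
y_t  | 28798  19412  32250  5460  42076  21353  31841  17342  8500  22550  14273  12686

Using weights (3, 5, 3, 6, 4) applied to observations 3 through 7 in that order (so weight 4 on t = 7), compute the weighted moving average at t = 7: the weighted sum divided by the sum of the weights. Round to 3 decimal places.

24083.810

Weighted sum: 3·32250 + 5·5460 + 3·42076 + 6·21353 + 4·31841 = 96750 + 27300 + 126228 + 128118 + 127364 = 505760
Weight total: 3 + 5 + 3 + 6 + 4 = 21
WMA = 505760 / 21 = 24083.810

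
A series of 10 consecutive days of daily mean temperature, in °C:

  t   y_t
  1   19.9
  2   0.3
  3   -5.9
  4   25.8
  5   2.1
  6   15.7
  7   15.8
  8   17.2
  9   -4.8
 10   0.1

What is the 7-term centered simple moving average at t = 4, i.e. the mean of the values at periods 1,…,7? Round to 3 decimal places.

Sum of periods 1–7: 19.9 + 0.3 + (-5.9) + 25.8 + 2.1 + 15.7 + 15.8 = 73.7
Divide by 7: 73.7 / 7 = 10.529

10.529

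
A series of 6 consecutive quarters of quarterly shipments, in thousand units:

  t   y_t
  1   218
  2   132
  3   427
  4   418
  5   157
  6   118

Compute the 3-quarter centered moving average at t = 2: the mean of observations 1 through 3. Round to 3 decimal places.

259.000

Sum of periods 1–3: 218 + 132 + 427 = 777
Divide by 3: 777 / 3 = 259.000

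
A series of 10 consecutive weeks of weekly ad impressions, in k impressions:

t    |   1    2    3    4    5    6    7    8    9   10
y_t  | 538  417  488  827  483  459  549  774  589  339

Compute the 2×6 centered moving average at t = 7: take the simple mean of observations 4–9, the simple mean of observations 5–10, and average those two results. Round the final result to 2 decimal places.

572.83

Sum over 4–9: 827 + 483 + 459 + 549 + 774 + 589 = 3681
Sum over 5–10: 483 + 459 + 549 + 774 + 589 + 339 = 3193
CMA at t=7 = (3681 + 3193) / (2·6) = 6874 / 12 = 572.83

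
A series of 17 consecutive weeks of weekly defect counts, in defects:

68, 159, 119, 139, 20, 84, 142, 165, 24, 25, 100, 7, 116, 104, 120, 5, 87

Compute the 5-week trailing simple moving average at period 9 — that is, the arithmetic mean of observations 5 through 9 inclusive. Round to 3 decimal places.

Sum of periods 5–9: 20 + 84 + 142 + 165 + 24 = 435
Divide by 5: 435 / 5 = 87.000

87.000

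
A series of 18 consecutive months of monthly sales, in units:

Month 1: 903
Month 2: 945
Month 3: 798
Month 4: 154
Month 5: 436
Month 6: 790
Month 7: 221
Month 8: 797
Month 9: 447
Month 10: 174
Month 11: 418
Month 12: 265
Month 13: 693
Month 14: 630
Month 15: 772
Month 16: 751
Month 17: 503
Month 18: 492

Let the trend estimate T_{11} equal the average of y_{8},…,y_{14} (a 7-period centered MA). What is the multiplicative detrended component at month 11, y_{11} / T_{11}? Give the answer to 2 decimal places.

Trend T_11 = (797 + 447 + 174 + 418 + 265 + 693 + 630) / 7 = 3424/7 = 489.1429
Ratio to trend: 418 / 489.1429 = 0.85

0.85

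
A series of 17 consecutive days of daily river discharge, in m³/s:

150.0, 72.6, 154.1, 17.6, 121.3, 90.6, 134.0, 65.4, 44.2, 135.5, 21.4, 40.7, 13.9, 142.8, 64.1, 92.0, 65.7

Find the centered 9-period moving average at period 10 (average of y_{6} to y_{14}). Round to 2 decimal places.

76.50

Sum of periods 6–14: 90.6 + 134.0 + 65.4 + 44.2 + 135.5 + 21.4 + 40.7 + 13.9 + 142.8 = 688.5
Divide by 9: 688.5 / 9 = 76.50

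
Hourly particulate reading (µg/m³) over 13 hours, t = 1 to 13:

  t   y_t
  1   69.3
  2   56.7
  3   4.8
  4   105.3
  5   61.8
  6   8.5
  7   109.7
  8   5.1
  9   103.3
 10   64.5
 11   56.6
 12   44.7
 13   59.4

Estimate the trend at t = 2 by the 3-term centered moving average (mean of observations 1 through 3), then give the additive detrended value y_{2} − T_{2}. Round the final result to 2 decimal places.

Trend T_2 = (69.3 + 56.7 + 4.8) / 3 = 130.8/3 = 43.6000
Detrended value: 56.7 − 43.6000 = 13.10

13.10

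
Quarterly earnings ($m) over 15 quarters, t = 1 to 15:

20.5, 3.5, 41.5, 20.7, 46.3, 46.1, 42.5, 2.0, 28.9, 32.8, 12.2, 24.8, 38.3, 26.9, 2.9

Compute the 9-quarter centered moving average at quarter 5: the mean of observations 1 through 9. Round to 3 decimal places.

Sum of periods 1–9: 20.5 + 3.5 + 41.5 + 20.7 + 46.3 + 46.1 + 42.5 + 2.0 + 28.9 = 252.0
Divide by 9: 252.0 / 9 = 28.000

28.000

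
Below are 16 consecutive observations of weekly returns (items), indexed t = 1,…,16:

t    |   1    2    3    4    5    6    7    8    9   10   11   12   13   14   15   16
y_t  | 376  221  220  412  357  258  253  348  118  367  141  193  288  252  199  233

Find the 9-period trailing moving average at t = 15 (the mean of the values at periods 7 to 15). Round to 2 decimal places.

239.89

Sum of periods 7–15: 253 + 348 + 118 + 367 + 141 + 193 + 288 + 252 + 199 = 2159
Divide by 9: 2159 / 9 = 239.89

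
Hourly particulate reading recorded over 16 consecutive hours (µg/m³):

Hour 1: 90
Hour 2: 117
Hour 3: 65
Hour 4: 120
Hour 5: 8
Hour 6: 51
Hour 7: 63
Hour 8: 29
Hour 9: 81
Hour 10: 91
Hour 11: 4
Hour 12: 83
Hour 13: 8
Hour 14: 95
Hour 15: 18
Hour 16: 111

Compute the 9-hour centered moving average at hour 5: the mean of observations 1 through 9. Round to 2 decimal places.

Sum of periods 1–9: 90 + 117 + 65 + 120 + 8 + 51 + 63 + 29 + 81 = 624
Divide by 9: 624 / 9 = 69.33

69.33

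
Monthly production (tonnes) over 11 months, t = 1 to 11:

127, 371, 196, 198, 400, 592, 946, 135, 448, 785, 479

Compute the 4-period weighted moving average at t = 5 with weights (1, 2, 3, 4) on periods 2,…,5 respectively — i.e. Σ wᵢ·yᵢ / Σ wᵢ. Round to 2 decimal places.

295.70

Weighted sum: 1·371 + 2·196 + 3·198 + 4·400 = 371 + 392 + 594 + 1600 = 2957
Weight total: 1 + 2 + 3 + 4 = 10
WMA = 2957 / 10 = 295.70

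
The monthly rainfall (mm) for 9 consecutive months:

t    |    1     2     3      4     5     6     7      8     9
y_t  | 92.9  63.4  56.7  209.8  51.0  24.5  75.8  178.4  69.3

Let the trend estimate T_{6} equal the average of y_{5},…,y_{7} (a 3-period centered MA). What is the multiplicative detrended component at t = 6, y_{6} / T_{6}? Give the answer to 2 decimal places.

Trend T_6 = (51.0 + 24.5 + 75.8) / 3 = 151.3/3 = 50.4333
Ratio to trend: 24.5 / 50.4333 = 0.49

0.49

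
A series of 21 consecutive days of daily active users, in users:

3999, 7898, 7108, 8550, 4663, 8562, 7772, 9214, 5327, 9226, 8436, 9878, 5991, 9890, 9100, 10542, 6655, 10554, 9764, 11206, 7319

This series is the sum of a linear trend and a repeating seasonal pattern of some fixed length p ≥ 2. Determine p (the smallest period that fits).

4

First differences y_{t+1} − y_t: 3899, -790, 1442, -3887, 3899, -790, 1442, -3887, 3899, -790, …
The difference pattern repeats every 4 terms and not for any smaller step, so p = 4.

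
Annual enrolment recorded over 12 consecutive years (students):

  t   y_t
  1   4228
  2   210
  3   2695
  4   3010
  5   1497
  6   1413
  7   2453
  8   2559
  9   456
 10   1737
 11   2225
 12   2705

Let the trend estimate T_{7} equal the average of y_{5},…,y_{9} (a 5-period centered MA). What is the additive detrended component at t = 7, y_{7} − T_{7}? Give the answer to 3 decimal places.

777.400

Trend T_7 = (1497 + 1413 + 2453 + 2559 + 456) / 5 = 8378/5 = 1675.60000
Detrended value: 2453 − 1675.60000 = 777.400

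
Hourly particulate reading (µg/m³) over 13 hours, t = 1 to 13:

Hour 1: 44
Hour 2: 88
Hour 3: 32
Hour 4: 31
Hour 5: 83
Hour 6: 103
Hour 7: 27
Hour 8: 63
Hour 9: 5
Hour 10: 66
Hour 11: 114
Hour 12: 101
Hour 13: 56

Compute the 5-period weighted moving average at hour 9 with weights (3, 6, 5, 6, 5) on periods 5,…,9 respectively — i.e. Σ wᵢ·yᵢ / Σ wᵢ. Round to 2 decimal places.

Weighted sum: 3·83 + 6·103 + 5·27 + 6·63 + 5·5 = 249 + 618 + 135 + 378 + 25 = 1405
Weight total: 3 + 6 + 5 + 6 + 5 = 25
WMA = 1405 / 25 = 56.20

56.20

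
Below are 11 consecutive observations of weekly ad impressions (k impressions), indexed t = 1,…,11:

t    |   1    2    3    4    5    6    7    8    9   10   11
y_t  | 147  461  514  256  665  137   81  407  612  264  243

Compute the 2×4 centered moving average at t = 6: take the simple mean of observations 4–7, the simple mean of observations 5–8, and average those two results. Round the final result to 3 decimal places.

303.625

Sum over 4–7: 256 + 665 + 137 + 81 = 1139
Sum over 5–8: 665 + 137 + 81 + 407 = 1290
CMA at t=6 = (1139 + 1290) / (2·4) = 2429 / 8 = 303.625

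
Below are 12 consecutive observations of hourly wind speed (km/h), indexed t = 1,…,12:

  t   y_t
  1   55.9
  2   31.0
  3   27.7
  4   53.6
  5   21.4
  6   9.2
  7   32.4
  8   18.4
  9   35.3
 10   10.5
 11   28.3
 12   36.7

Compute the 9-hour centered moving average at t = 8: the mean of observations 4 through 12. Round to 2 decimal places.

Sum of periods 4–12: 53.6 + 21.4 + 9.2 + 32.4 + 18.4 + 35.3 + 10.5 + 28.3 + 36.7 = 245.8
Divide by 9: 245.8 / 9 = 27.31

27.31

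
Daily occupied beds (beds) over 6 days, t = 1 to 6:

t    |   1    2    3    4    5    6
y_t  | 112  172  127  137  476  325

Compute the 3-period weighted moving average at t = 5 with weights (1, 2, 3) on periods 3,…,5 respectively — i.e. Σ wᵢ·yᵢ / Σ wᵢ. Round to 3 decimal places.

304.833

Weighted sum: 1·127 + 2·137 + 3·476 = 127 + 274 + 1428 = 1829
Weight total: 1 + 2 + 3 = 6
WMA = 1829 / 6 = 304.833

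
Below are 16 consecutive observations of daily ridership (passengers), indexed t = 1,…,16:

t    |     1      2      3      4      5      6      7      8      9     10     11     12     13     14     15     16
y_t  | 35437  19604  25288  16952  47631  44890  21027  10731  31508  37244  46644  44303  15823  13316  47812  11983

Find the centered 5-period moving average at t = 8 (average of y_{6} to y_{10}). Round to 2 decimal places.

Sum of periods 6–10: 44890 + 21027 + 10731 + 31508 + 37244 = 145400
Divide by 5: 145400 / 5 = 29080.00

29080.00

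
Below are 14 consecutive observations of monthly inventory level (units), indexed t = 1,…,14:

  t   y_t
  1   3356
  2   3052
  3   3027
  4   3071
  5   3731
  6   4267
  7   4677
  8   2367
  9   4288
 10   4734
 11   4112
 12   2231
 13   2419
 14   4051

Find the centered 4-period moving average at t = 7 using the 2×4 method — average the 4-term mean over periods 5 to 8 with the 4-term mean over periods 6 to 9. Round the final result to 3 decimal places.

Sum over 5–8: 3731 + 4267 + 4677 + 2367 = 15042
Sum over 6–9: 4267 + 4677 + 2367 + 4288 = 15599
CMA at t=7 = (15042 + 15599) / (2·4) = 30641 / 8 = 3830.125

3830.125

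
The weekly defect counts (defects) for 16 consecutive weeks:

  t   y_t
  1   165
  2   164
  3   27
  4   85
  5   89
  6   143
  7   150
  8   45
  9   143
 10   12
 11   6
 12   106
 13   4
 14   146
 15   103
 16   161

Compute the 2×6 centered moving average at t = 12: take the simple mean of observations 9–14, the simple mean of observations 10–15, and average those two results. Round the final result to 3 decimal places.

Sum over 9–14: 143 + 12 + 6 + 106 + 4 + 146 = 417
Sum over 10–15: 12 + 6 + 106 + 4 + 146 + 103 = 377
CMA at t=12 = (417 + 377) / (2·6) = 794 / 12 = 66.167

66.167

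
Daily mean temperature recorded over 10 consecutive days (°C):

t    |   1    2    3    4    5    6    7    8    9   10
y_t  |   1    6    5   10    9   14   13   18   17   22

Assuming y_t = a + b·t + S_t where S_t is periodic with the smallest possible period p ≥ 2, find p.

2

First differences y_{t+1} − y_t: 5, -1, 5, -1, 5, -1, …
The difference pattern repeats every 2 terms and not for any smaller step, so p = 2.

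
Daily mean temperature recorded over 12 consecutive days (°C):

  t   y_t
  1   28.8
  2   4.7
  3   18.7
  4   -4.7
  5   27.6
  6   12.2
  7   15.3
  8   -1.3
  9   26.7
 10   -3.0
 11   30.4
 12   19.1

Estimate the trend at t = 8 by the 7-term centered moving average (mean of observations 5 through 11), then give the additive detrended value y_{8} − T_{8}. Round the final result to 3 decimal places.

-16.714

Trend T_8 = (27.6 + 12.2 + 15.3 + (-1.3) + 26.7 + (-3.0) + 30.4) / 7 = 107.9/7 = 15.41429
Detrended value: -1.3 − 15.41429 = -16.714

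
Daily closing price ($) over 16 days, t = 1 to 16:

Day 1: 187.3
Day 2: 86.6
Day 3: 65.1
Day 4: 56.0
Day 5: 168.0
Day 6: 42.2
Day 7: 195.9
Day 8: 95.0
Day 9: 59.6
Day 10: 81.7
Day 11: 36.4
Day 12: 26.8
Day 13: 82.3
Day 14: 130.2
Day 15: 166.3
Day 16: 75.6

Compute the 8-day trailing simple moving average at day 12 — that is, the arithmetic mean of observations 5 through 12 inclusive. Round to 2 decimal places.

Sum of periods 5–12: 168.0 + 42.2 + 195.9 + 95.0 + 59.6 + 81.7 + 36.4 + 26.8 = 705.6
Divide by 8: 705.6 / 8 = 88.20

88.20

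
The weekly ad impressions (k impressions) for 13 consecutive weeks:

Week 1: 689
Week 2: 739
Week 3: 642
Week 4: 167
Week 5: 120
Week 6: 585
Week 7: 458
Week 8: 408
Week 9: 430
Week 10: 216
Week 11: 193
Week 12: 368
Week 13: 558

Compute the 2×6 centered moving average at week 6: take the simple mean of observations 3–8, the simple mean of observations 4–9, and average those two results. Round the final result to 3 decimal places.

379.000

Sum over 3–8: 642 + 167 + 120 + 585 + 458 + 408 = 2380
Sum over 4–9: 167 + 120 + 585 + 458 + 408 + 430 = 2168
CMA at t=6 = (2380 + 2168) / (2·6) = 4548 / 12 = 379.000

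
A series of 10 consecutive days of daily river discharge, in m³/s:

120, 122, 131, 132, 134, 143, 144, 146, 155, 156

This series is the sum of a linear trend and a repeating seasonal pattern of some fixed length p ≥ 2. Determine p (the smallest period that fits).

First differences y_{t+1} − y_t: 2, 9, 1, 2, 9, 1, 2, 9, …
The difference pattern repeats every 3 terms and not for any smaller step, so p = 3.

3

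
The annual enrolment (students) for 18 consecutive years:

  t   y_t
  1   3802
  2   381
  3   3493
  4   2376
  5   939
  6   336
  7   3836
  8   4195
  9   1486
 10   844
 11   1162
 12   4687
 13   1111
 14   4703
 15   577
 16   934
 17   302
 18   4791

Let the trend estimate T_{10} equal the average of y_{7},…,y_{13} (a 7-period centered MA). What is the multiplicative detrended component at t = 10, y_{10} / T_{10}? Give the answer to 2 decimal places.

0.34

Trend T_10 = (3836 + 4195 + 1486 + 844 + 1162 + 4687 + 1111) / 7 = 17321/7 = 2474.4286
Ratio to trend: 844 / 2474.4286 = 0.34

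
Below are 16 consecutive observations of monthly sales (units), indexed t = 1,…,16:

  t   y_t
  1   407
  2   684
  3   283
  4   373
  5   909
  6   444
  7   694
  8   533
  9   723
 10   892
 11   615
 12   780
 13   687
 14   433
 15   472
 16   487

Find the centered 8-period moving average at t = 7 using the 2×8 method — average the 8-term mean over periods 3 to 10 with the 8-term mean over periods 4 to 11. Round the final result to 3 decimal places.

Sum over 3–10: 283 + 373 + 909 + 444 + 694 + 533 + 723 + 892 = 4851
Sum over 4–11: 373 + 909 + 444 + 694 + 533 + 723 + 892 + 615 = 5183
CMA at t=7 = (4851 + 5183) / (2·8) = 10034 / 16 = 627.125

627.125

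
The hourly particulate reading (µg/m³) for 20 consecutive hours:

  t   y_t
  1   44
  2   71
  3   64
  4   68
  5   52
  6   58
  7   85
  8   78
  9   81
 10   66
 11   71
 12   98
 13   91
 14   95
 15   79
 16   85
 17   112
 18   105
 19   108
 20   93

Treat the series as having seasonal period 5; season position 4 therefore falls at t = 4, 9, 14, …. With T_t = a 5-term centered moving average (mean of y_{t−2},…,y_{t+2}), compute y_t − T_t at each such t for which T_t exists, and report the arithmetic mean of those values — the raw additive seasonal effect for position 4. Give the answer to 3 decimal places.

Season position 4 occurs at t = 4, 9, 14 (where T_t is defined).
t=4: T_4 = 62.60000; y_4 − T_4 = 68 − 62.60000 = 5.40000
t=9: T_9 = 76.20000; y_9 − T_9 = 81 − 76.20000 = 4.80000
t=14: T_14 = 89.60000; y_14 − T_14 = 95 − 89.60000 = 5.40000
Mean deviation: (5.40000 + 4.80000 + 5.40000) / 3 = 5.200

5.200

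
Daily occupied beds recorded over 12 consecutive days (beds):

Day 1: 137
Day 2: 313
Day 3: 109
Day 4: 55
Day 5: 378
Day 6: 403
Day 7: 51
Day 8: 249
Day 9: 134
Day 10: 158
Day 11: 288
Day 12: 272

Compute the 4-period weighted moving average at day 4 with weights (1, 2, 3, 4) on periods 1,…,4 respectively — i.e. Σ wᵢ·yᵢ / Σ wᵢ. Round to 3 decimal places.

Weighted sum: 1·137 + 2·313 + 3·109 + 4·55 = 137 + 626 + 327 + 220 = 1310
Weight total: 1 + 2 + 3 + 4 = 10
WMA = 1310 / 10 = 131.000

131.000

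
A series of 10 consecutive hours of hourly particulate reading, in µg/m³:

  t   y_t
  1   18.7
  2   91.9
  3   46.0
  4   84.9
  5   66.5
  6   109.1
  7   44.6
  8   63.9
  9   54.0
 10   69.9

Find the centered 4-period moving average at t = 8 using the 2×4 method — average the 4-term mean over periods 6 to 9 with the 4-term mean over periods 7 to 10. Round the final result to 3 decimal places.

Sum over 6–9: 109.1 + 44.6 + 63.9 + 54.0 = 271.6
Sum over 7–10: 44.6 + 63.9 + 54.0 + 69.9 = 232.4
CMA at t=8 = (271.6 + 232.4) / (2·4) = 504.0 / 8 = 63.000

63.000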